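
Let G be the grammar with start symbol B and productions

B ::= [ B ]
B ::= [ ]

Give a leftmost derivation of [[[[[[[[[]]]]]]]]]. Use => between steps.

B => [B] => [[B]] => [[[B]]] => [[[[B]]]] => [[[[[B]]]]] => [[[[[[B]]]]]] => [[[[[[[B]]]]]]] => [[[[[[[[B]]]]]]]] => [[[[[[[[[]]]]]]]]]

B => [B]   [B ::= [ B ]]
[B] => [[B]]   [B ::= [ B ]]
[[B]] => [[[B]]]   [B ::= [ B ]]
[[[B]]] => [[[[B]]]]   [B ::= [ B ]]
[[[[B]]]] => [[[[[B]]]]]   [B ::= [ B ]]
[[[[[B]]]]] => [[[[[[B]]]]]]   [B ::= [ B ]]
[[[[[[B]]]]]] => [[[[[[[B]]]]]]]   [B ::= [ B ]]
[[[[[[[B]]]]]]] => [[[[[[[[B]]]]]]]]   [B ::= [ B ]]
[[[[[[[[B]]]]]]]] => [[[[[[[[[]]]]]]]]]   [B ::= [ ]]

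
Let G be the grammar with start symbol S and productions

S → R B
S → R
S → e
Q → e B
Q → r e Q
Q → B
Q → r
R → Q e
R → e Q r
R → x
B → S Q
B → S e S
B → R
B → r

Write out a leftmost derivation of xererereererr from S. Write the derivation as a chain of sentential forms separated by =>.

S => RB => xB => xSQ => xRQ => xeQrQ => xereQrQ => xerereQrQ => xererereQrQ => xererereeBrQ => xererereeRrQ => xererereeQerQ => xererereeBerQ => xererereererQ => xererereererr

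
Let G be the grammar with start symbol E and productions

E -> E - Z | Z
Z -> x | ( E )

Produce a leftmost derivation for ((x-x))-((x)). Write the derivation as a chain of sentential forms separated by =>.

E => E-Z   [E -> E - Z]
E-Z => Z-Z   [E -> Z]
Z-Z => (E)-Z   [Z -> ( E )]
(E)-Z => (Z)-Z   [E -> Z]
(Z)-Z => ((E))-Z   [Z -> ( E )]
((E))-Z => ((E-Z))-Z   [E -> E - Z]
((E-Z))-Z => ((Z-Z))-Z   [E -> Z]
((Z-Z))-Z => ((x-Z))-Z   [Z -> x]
((x-Z))-Z => ((x-x))-Z   [Z -> x]
((x-x))-Z => ((x-x))-(E)   [Z -> ( E )]
((x-x))-(E) => ((x-x))-(Z)   [E -> Z]
((x-x))-(Z) => ((x-x))-((E))   [Z -> ( E )]
((x-x))-((E)) => ((x-x))-((Z))   [E -> Z]
((x-x))-((Z)) => ((x-x))-((x))   [Z -> x]

E=>E-Z=>Z-Z=>(E)-Z=>(Z)-Z=>((E))-Z=>((E-Z))-Z=>((Z-Z))-Z=>((x-Z))-Z=>((x-x))-Z=>((x-x))-(E)=>((x-x))-(Z)=>((x-x))-((E))=>((x-x))-((Z))=>((x-x))-((x))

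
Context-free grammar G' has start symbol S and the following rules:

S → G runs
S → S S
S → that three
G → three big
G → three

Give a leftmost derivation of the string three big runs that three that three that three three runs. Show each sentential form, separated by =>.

S => S S => G runs S => three big runs S => three big runs S S => three big runs S S S => three big runs that three S S => three big runs that three S S S => three big runs that three that three S S => three big runs that three that three that three S => three big runs that three that three that three G runs => three big runs that three that three that three three runs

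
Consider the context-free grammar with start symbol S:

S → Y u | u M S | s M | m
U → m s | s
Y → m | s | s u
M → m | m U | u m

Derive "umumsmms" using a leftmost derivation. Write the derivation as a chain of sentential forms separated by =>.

S => uMS => umS => umuMS => umumS => umumsM => umumsmU => umumsmms

S => uMS   [S → u M S]
uMS => umS   [M → m]
umS => umuMS   [S → u M S]
umuMS => umumS   [M → m]
umumS => umumsM   [S → s M]
umumsM => umumsmU   [M → m U]
umumsmU => umumsmms   [U → m s]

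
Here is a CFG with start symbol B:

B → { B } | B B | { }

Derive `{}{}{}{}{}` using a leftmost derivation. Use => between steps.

B => BB   [B → B B]
BB => BBB   [B → B B]
BBB => BBBB   [B → B B]
BBBB => BBBBB   [B → B B]
BBBBB => {}BBBB   [B → { }]
{}BBBB => {}{}BBB   [B → { }]
{}{}BBB => {}{}{}BB   [B → { }]
{}{}{}BB => {}{}{}{}B   [B → { }]
{}{}{}{}B => {}{}{}{}{}   [B → { }]

B=>BB=>BBB=>BBBB=>BBBBB=>{}BBBB=>{}{}BBB=>{}{}{}BB=>{}{}{}{}B=>{}{}{}{}{}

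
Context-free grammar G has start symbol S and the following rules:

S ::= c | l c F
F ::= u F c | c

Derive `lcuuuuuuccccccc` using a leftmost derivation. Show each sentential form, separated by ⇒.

S ⇒ lcF ⇒ lcuFc ⇒ lcuuFcc ⇒ lcuuuFccc ⇒ lcuuuuFcccc ⇒ lcuuuuuFccccc ⇒ lcuuuuuuFcccccc ⇒ lcuuuuuuccccccc

S ⇒ lcF   [S ::= l c F]
lcF ⇒ lcuFc   [F ::= u F c]
lcuFc ⇒ lcuuFcc   [F ::= u F c]
lcuuFcc ⇒ lcuuuFccc   [F ::= u F c]
lcuuuFccc ⇒ lcuuuuFcccc   [F ::= u F c]
lcuuuuFcccc ⇒ lcuuuuuFccccc   [F ::= u F c]
lcuuuuuFccccc ⇒ lcuuuuuuFcccccc   [F ::= u F c]
lcuuuuuuFcccccc ⇒ lcuuuuuuccccccc   [F ::= c]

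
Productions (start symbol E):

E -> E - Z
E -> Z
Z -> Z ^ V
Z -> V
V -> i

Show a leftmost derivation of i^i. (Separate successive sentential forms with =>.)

E => Z   [E -> Z]
Z => Z^V   [Z -> Z ^ V]
Z^V => V^V   [Z -> V]
V^V => i^V   [V -> i]
i^V => i^i   [V -> i]

E=>Z=>Z^V=>V^V=>i^V=>i^i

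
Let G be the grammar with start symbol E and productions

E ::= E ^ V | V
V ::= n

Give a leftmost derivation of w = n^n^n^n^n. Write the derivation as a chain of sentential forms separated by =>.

E => E^V => E^V^V => E^V^V^V => E^V^V^V^V => V^V^V^V^V => n^V^V^V^V => n^n^V^V^V => n^n^n^V^V => n^n^n^n^V => n^n^n^n^n

E => E^V   [E ::= E ^ V]
E^V => E^V^V   [E ::= E ^ V]
E^V^V => E^V^V^V   [E ::= E ^ V]
E^V^V^V => E^V^V^V^V   [E ::= E ^ V]
E^V^V^V^V => V^V^V^V^V   [E ::= V]
V^V^V^V^V => n^V^V^V^V   [V ::= n]
n^V^V^V^V => n^n^V^V^V   [V ::= n]
n^n^V^V^V => n^n^n^V^V   [V ::= n]
n^n^n^V^V => n^n^n^n^V   [V ::= n]
n^n^n^n^V => n^n^n^n^n   [V ::= n]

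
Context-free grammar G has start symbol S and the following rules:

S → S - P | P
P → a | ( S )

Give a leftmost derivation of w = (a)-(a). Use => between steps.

S=>S-P=>P-P=>(S)-P=>(P)-P=>(a)-P=>(a)-(S)=>(a)-(P)=>(a)-(a)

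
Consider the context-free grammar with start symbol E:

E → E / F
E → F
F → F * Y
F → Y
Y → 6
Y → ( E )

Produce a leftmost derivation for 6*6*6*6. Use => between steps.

E => F => F*Y => F*Y*Y => F*Y*Y*Y => Y*Y*Y*Y => 6*Y*Y*Y => 6*6*Y*Y => 6*6*6*Y => 6*6*6*6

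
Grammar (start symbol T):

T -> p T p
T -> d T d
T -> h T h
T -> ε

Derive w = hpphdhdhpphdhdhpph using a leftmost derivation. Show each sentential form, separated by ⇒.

T ⇒ hTh ⇒ hpTph ⇒ hppTpph ⇒ hpphThpph ⇒ hpphdTdhpph ⇒ hpphdhThdhpph ⇒ hpphdhdTdhdhpph ⇒ hpphdhdhThdhdhpph ⇒ hpphdhdhpTphdhdhpph ⇒ hpphdhdhpphdhdhpph

T ⇒ hTh   [T -> h T h]
hTh ⇒ hpTph   [T -> p T p]
hpTph ⇒ hppTpph   [T -> p T p]
hppTpph ⇒ hpphThpph   [T -> h T h]
hpphThpph ⇒ hpphdTdhpph   [T -> d T d]
hpphdTdhpph ⇒ hpphdhThdhpph   [T -> h T h]
hpphdhThdhpph ⇒ hpphdhdTdhdhpph   [T -> d T d]
hpphdhdTdhdhpph ⇒ hpphdhdhThdhdhpph   [T -> h T h]
hpphdhdhThdhdhpph ⇒ hpphdhdhpTphdhdhpph   [T -> p T p]
hpphdhdhpTphdhdhpph ⇒ hpphdhdhpphdhdhpph   [T -> ε]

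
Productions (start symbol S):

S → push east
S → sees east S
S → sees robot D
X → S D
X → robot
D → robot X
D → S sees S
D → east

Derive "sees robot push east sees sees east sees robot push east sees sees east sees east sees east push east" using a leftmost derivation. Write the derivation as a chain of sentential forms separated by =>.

S => sees robot D   [S → sees robot D]
sees robot D => sees robot S sees S   [D → S sees S]
sees robot S sees S => sees robot push east sees S   [S → push east]
sees robot push east sees S => sees robot push east sees sees east S   [S → sees east S]
sees robot push east sees sees east S => sees robot push east sees sees east sees robot D   [S → sees robot D]
sees robot push east sees sees east sees robot D => sees robot push east sees sees east sees robot S sees S   [D → S sees S]
sees robot push east sees sees east sees robot S sees S => sees robot push east sees sees east sees robot push east sees S   [S → push east]
sees robot push east sees sees east sees robot push east sees S => sees robot push east sees sees east sees robot push east sees sees east S   [S → sees east S]
sees robot push east sees sees east sees robot push east sees sees east S => sees robot push east sees sees east sees robot push east sees sees east sees east S   [S → sees east S]
sees robot push east sees sees east sees robot push east sees sees east sees east S => sees robot push east sees sees east sees robot push east sees sees east sees east sees east S   [S → sees east S]
sees robot push east sees sees east sees robot push east sees sees east sees east sees east S => sees robot push east sees sees east sees robot push east sees sees east sees east sees east push east   [S → push east]

S => sees robot D => sees robot S sees S => sees robot push east sees S => sees robot push east sees sees east S => sees robot push east sees sees east sees robot D => sees robot push east sees sees east sees robot S sees S => sees robot push east sees sees east sees robot push east sees S => sees robot push east sees sees east sees robot push east sees sees east S => sees robot push east sees sees east sees robot push east sees sees east sees east S => sees robot push east sees sees east sees robot push east sees sees east sees east sees east S => sees robot push east sees sees east sees robot push east sees sees east sees east sees east push east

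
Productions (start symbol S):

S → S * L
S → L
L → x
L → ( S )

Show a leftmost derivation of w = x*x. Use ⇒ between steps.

S ⇒ S*L   [S → S * L]
S*L ⇒ L*L   [S → L]
L*L ⇒ x*L   [L → x]
x*L ⇒ x*x   [L → x]

S ⇒ S*L ⇒ L*L ⇒ x*L ⇒ x*x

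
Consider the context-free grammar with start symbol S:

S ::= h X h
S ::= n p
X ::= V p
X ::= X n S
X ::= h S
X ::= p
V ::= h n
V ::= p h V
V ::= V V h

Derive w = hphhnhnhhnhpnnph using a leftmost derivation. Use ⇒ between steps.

S ⇒ hXh ⇒ hXnSh ⇒ hVpnSh ⇒ hVVhpnSh ⇒ hVVhVhpnSh ⇒ hphVVhVhpnSh ⇒ hphhnVhVhpnSh ⇒ hphhnhnhVhpnSh ⇒ hphhnhnhhnhpnSh ⇒ hphhnhnhhnhpnnph

S ⇒ hXh   [S ::= h X h]
hXh ⇒ hXnSh   [X ::= X n S]
hXnSh ⇒ hVpnSh   [X ::= V p]
hVpnSh ⇒ hVVhpnSh   [V ::= V V h]
hVVhpnSh ⇒ hVVhVhpnSh   [V ::= V V h]
hVVhVhpnSh ⇒ hphVVhVhpnSh   [V ::= p h V]
hphVVhVhpnSh ⇒ hphhnVhVhpnSh   [V ::= h n]
hphhnVhVhpnSh ⇒ hphhnhnhVhpnSh   [V ::= h n]
hphhnhnhVhpnSh ⇒ hphhnhnhhnhpnSh   [V ::= h n]
hphhnhnhhnhpnSh ⇒ hphhnhnhhnhpnnph   [S ::= n p]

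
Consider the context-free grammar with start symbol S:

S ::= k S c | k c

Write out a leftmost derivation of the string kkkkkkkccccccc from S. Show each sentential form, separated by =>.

S => kSc   [S ::= k S c]
kSc => kkScc   [S ::= k S c]
kkScc => kkkSccc   [S ::= k S c]
kkkSccc => kkkkScccc   [S ::= k S c]
kkkkScccc => kkkkkSccccc   [S ::= k S c]
kkkkkSccccc => kkkkkkScccccc   [S ::= k S c]
kkkkkkScccccc => kkkkkkkccccccc   [S ::= k c]

S=>kSc=>kkScc=>kkkSccc=>kkkkScccc=>kkkkkSccccc=>kkkkkkScccccc=>kkkkkkkccccccc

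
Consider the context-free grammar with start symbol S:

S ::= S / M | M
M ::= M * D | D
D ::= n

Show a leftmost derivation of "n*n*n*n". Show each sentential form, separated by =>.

S => M => M*D => M*D*D => M*D*D*D => D*D*D*D => n*D*D*D => n*n*D*D => n*n*n*D => n*n*n*n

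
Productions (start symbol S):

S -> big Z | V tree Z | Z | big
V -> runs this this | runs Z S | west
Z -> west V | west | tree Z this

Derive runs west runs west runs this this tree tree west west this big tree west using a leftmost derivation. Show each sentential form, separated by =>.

S => V tree Z   [S -> V tree Z]
V tree Z => runs Z S tree Z   [V -> runs Z S]
runs Z S tree Z => runs west V S tree Z   [Z -> west V]
runs west V S tree Z => runs west runs Z S S tree Z   [V -> runs Z S]
runs west runs Z S S tree Z => runs west runs west S S tree Z   [Z -> west]
runs west runs west S S tree Z => runs west runs west V tree Z S tree Z   [S -> V tree Z]
runs west runs west V tree Z S tree Z => runs west runs west runs this this tree Z S tree Z   [V -> runs this this]
runs west runs west runs this this tree Z S tree Z => runs west runs west runs this this tree tree Z this S tree Z   [Z -> tree Z this]
runs west runs west runs this this tree tree Z this S tree Z => runs west runs west runs this this tree tree west V this S tree Z   [Z -> west V]
runs west runs west runs this this tree tree west V this S tree Z => runs west runs west runs this this tree tree west west this S tree Z   [V -> west]
runs west runs west runs this this tree tree west west this S tree Z => runs west runs west runs this this tree tree west west this big tree Z   [S -> big]
runs west runs west runs this this tree tree west west this big tree Z => runs west runs west runs this this tree tree west west this big tree west   [Z -> west]

S => V tree Z => runs Z S tree Z => runs west V S tree Z => runs west runs Z S S tree Z => runs west runs west S S tree Z => runs west runs west V tree Z S tree Z => runs west runs west runs this this tree Z S tree Z => runs west runs west runs this this tree tree Z this S tree Z => runs west runs west runs this this tree tree west V this S tree Z => runs west runs west runs this this tree tree west west this S tree Z => runs west runs west runs this this tree tree west west this big tree Z => runs west runs west runs this this tree tree west west this big tree west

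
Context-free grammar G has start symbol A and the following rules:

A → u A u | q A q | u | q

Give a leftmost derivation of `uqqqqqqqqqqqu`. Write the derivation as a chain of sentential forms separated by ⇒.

A ⇒ uAu   [A → u A u]
uAu ⇒ uqAqu   [A → q A q]
uqAqu ⇒ uqqAqqu   [A → q A q]
uqqAqqu ⇒ uqqqAqqqu   [A → q A q]
uqqqAqqqu ⇒ uqqqqAqqqqu   [A → q A q]
uqqqqAqqqqu ⇒ uqqqqqAqqqqqu   [A → q A q]
uqqqqqAqqqqqu ⇒ uqqqqqqqqqqqu   [A → q]

A ⇒ uAu ⇒ uqAqu ⇒ uqqAqqu ⇒ uqqqAqqqu ⇒ uqqqqAqqqqu ⇒ uqqqqqAqqqqqu ⇒ uqqqqqqqqqqqu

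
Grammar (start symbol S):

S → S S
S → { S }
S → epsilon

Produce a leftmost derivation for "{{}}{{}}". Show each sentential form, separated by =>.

S => SS   [S → S S]
SS => {S}S   [S → { S }]
{S}S => {{S}}S   [S → { S }]
{{S}}S => {{}}S   [S → epsilon]
{{}}S => {{}}SS   [S → S S]
{{}}SS => {{}}{S}S   [S → { S }]
{{}}{S}S => {{}}{{S}}S   [S → { S }]
{{}}{{S}}S => {{}}{{}}S   [S → epsilon]
{{}}{{}}S => {{}}{{}}   [S → epsilon]

S=>SS=>{S}S=>{{S}}S=>{{}}S=>{{}}SS=>{{}}{S}S=>{{}}{{S}}S=>{{}}{{}}S=>{{}}{{}}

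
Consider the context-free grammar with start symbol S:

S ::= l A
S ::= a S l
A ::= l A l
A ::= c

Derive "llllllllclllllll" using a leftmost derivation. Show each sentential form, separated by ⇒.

S⇒lA⇒llAl⇒lllAll⇒llllAlll⇒lllllAllll⇒llllllAlllll⇒lllllllAllllll⇒llllllllAlllllll⇒llllllllclllllll

S ⇒ lA   [S ::= l A]
lA ⇒ llAl   [A ::= l A l]
llAl ⇒ lllAll   [A ::= l A l]
lllAll ⇒ llllAlll   [A ::= l A l]
llllAlll ⇒ lllllAllll   [A ::= l A l]
lllllAllll ⇒ llllllAlllll   [A ::= l A l]
llllllAlllll ⇒ lllllllAllllll   [A ::= l A l]
lllllllAllllll ⇒ llllllllAlllllll   [A ::= l A l]
llllllllAlllllll ⇒ llllllllclllllll   [A ::= c]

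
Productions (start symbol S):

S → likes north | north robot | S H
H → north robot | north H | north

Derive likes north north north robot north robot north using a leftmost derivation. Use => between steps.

S => S H   [S → S H]
S H => S H H   [S → S H]
S H H => S H H H   [S → S H]
S H H H => S H H H H   [S → S H]
S H H H H => likes north H H H H   [S → likes north]
likes north H H H H => likes north north H H H   [H → north]
likes north north H H H => likes north north north robot H H   [H → north robot]
likes north north north robot H H => likes north north north robot north robot H   [H → north robot]
likes north north north robot north robot H => likes north north north robot north robot north   [H → north]

S => S H => S H H => S H H H => S H H H H => likes north H H H H => likes north north H H H => likes north north north robot H H => likes north north north robot north robot H => likes north north north robot north robot north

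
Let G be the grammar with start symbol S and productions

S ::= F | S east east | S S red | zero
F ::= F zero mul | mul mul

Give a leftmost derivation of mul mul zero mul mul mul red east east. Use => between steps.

S => S east east   [S ::= S east east]
S east east => S S red east east   [S ::= S S red]
S S red east east => F S red east east   [S ::= F]
F S red east east => F zero mul S red east east   [F ::= F zero mul]
F zero mul S red east east => mul mul zero mul S red east east   [F ::= mul mul]
mul mul zero mul S red east east => mul mul zero mul F red east east   [S ::= F]
mul mul zero mul F red east east => mul mul zero mul mul mul red east east   [F ::= mul mul]

S => S east east => S S red east east => F S red east east => F zero mul S red east east => mul mul zero mul S red east east => mul mul zero mul F red east east => mul mul zero mul mul mul red east east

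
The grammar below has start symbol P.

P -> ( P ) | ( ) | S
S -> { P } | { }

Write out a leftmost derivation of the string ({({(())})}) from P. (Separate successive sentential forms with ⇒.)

P ⇒ (P)   [P -> ( P )]
(P) ⇒ (S)   [P -> S]
(S) ⇒ ({P})   [S -> { P }]
({P}) ⇒ ({(P)})   [P -> ( P )]
({(P)}) ⇒ ({(S)})   [P -> S]
({(S)}) ⇒ ({({P})})   [S -> { P }]
({({P})}) ⇒ ({({(P)})})   [P -> ( P )]
({({(P)})}) ⇒ ({({(())})})   [P -> ( )]

P ⇒ (P) ⇒ (S) ⇒ ({P}) ⇒ ({(P)}) ⇒ ({(S)}) ⇒ ({({P})}) ⇒ ({({(P)})}) ⇒ ({({(())})})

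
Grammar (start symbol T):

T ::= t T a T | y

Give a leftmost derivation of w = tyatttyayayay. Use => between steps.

T=>tTaT=>tyaT=>tyatTaT=>tyattTaTaT=>tyatttTaTaTaT=>tyatttyaTaTaT=>tyatttyayaTaT=>tyatttyayayaT=>tyatttyayayay

T => tTaT   [T ::= t T a T]
tTaT => tyaT   [T ::= y]
tyaT => tyatTaT   [T ::= t T a T]
tyatTaT => tyattTaTaT   [T ::= t T a T]
tyattTaTaT => tyatttTaTaTaT   [T ::= t T a T]
tyatttTaTaTaT => tyatttyaTaTaT   [T ::= y]
tyatttyaTaTaT => tyatttyayaTaT   [T ::= y]
tyatttyayaTaT => tyatttyayayaT   [T ::= y]
tyatttyayayaT => tyatttyayayay   [T ::= y]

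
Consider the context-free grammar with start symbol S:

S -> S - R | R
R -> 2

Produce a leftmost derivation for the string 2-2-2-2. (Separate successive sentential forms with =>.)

S => S-R => S-R-R => S-R-R-R => R-R-R-R => 2-R-R-R => 2-2-R-R => 2-2-2-R => 2-2-2-2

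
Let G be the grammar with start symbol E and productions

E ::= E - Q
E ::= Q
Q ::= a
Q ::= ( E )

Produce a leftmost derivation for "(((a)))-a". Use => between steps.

E => E-Q   [E ::= E - Q]
E-Q => Q-Q   [E ::= Q]
Q-Q => (E)-Q   [Q ::= ( E )]
(E)-Q => (Q)-Q   [E ::= Q]
(Q)-Q => ((E))-Q   [Q ::= ( E )]
((E))-Q => ((Q))-Q   [E ::= Q]
((Q))-Q => (((E)))-Q   [Q ::= ( E )]
(((E)))-Q => (((Q)))-Q   [E ::= Q]
(((Q)))-Q => (((a)))-Q   [Q ::= a]
(((a)))-Q => (((a)))-a   [Q ::= a]

E => E-Q => Q-Q => (E)-Q => (Q)-Q => ((E))-Q => ((Q))-Q => (((E)))-Q => (((Q)))-Q => (((a)))-Q => (((a)))-a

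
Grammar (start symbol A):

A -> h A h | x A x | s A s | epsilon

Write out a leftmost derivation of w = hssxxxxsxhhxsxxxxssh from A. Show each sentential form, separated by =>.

A=>hAh=>hsAsh=>hssAssh=>hssxAxssh=>hssxxAxxssh=>hssxxxAxxxssh=>hssxxxxAxxxxssh=>hssxxxxsAsxxxxssh=>hssxxxxsxAxsxxxxssh=>hssxxxxsxhAhxsxxxxssh=>hssxxxxsxhhxsxxxxssh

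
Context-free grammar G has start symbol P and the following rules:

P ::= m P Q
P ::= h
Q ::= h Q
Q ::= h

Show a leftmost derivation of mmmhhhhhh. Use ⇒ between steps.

P ⇒ mPQ   [P ::= m P Q]
mPQ ⇒ mmPQQ   [P ::= m P Q]
mmPQQ ⇒ mmmPQQQ   [P ::= m P Q]
mmmPQQQ ⇒ mmmhQQQ   [P ::= h]
mmmhQQQ ⇒ mmmhhQQQ   [Q ::= h Q]
mmmhhQQQ ⇒ mmmhhhQQ   [Q ::= h]
mmmhhhQQ ⇒ mmmhhhhQQ   [Q ::= h Q]
mmmhhhhQQ ⇒ mmmhhhhhQ   [Q ::= h]
mmmhhhhhQ ⇒ mmmhhhhhh   [Q ::= h]

P ⇒ mPQ ⇒ mmPQQ ⇒ mmmPQQQ ⇒ mmmhQQQ ⇒ mmmhhQQQ ⇒ mmmhhhQQ ⇒ mmmhhhhQQ ⇒ mmmhhhhhQ ⇒ mmmhhhhhh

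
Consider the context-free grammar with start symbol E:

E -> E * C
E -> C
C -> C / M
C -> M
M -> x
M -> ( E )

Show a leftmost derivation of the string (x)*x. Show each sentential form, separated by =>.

E=>E*C=>C*C=>M*C=>(E)*C=>(C)*C=>(M)*C=>(x)*C=>(x)*M=>(x)*x

E => E*C   [E -> E * C]
E*C => C*C   [E -> C]
C*C => M*C   [C -> M]
M*C => (E)*C   [M -> ( E )]
(E)*C => (C)*C   [E -> C]
(C)*C => (M)*C   [C -> M]
(M)*C => (x)*C   [M -> x]
(x)*C => (x)*M   [C -> M]
(x)*M => (x)*x   [M -> x]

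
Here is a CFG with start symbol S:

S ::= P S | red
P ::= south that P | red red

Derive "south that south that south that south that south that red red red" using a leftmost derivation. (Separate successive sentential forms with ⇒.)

S ⇒ P S ⇒ south that P S ⇒ south that south that P S ⇒ south that south that south that P S ⇒ south that south that south that south that P S ⇒ south that south that south that south that south that P S ⇒ south that south that south that south that south that red red S ⇒ south that south that south that south that south that red red red

S ⇒ P S   [S ::= P S]
P S ⇒ south that P S   [P ::= south that P]
south that P S ⇒ south that south that P S   [P ::= south that P]
south that south that P S ⇒ south that south that south that P S   [P ::= south that P]
south that south that south that P S ⇒ south that south that south that south that P S   [P ::= south that P]
south that south that south that south that P S ⇒ south that south that south that south that south that P S   [P ::= south that P]
south that south that south that south that south that P S ⇒ south that south that south that south that south that red red S   [P ::= red red]
south that south that south that south that south that red red S ⇒ south that south that south that south that south that red red red   [S ::= red]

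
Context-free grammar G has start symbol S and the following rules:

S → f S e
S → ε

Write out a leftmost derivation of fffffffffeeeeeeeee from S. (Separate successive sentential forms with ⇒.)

S⇒fSe⇒ffSee⇒fffSeee⇒ffffSeeee⇒fffffSeeeee⇒ffffffSeeeeee⇒fffffffSeeeeeee⇒ffffffffSeeeeeeee⇒fffffffffSeeeeeeeee⇒fffffffffeeeeeeeee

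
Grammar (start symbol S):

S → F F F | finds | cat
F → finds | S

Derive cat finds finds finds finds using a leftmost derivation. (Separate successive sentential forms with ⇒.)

S ⇒ F F F ⇒ S F F ⇒ cat F F ⇒ cat S F ⇒ cat F F F F ⇒ cat finds F F F ⇒ cat finds finds F F ⇒ cat finds finds finds F ⇒ cat finds finds finds finds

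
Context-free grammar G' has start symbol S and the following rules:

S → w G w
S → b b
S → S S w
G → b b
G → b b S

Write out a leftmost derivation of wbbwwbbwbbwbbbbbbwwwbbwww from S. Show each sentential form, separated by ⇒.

S ⇒ SSw   [S → S S w]
SSw ⇒ wGwSw   [S → w G w]
wGwSw ⇒ wbbwSw   [G → b b]
wbbwSw ⇒ wbbwwGww   [S → w G w]
wbbwwGww ⇒ wbbwwbbSww   [G → b b S]
wbbwwbbSww ⇒ wbbwwbbSSwww   [S → S S w]
wbbwwbbSSwww ⇒ wbbwwbbwGwSwww   [S → w G w]
wbbwwbbwGwSwww ⇒ wbbwwbbwbbSwSwww   [G → b b S]
wbbwwbbwbbSwSwww ⇒ wbbwwbbwbbwGwwSwww   [S → w G w]
wbbwwbbwbbwGwwSwww ⇒ wbbwwbbwbbwbbSwwSwww   [G → b b S]
wbbwwbbwbbwbbSwwSwww ⇒ wbbwwbbwbbwbbSSwwwSwww   [S → S S w]
wbbwwbbwbbwbbSSwwwSwww ⇒ wbbwwbbwbbwbbbbSwwwSwww   [S → b b]
wbbwwbbwbbwbbbbSwwwSwww ⇒ wbbwwbbwbbwbbbbbbwwwSwww   [S → b b]
wbbwwbbwbbwbbbbbbwwwSwww ⇒ wbbwwbbwbbwbbbbbbwwwbbwww   [S → b b]

S ⇒ SSw ⇒ wGwSw ⇒ wbbwSw ⇒ wbbwwGww ⇒ wbbwwbbSww ⇒ wbbwwbbSSwww ⇒ wbbwwbbwGwSwww ⇒ wbbwwbbwbbSwSwww ⇒ wbbwwbbwbbwGwwSwww ⇒ wbbwwbbwbbwbbSwwSwww ⇒ wbbwwbbwbbwbbSSwwwSwww ⇒ wbbwwbbwbbwbbbbSwwwSwww ⇒ wbbwwbbwbbwbbbbbbwwwSwww ⇒ wbbwwbbwbbwbbbbbbwwwbbwww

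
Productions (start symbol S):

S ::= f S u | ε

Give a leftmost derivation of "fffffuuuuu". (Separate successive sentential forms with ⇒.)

S ⇒ fSu ⇒ ffSuu ⇒ fffSuuu ⇒ ffffSuuuu ⇒ fffffSuuuuu ⇒ fffffuuuuu

S ⇒ fSu   [S ::= f S u]
fSu ⇒ ffSuu   [S ::= f S u]
ffSuu ⇒ fffSuuu   [S ::= f S u]
fffSuuu ⇒ ffffSuuuu   [S ::= f S u]
ffffSuuuu ⇒ fffffSuuuuu   [S ::= f S u]
fffffSuuuuu ⇒ fffffuuuuu   [S ::= ε]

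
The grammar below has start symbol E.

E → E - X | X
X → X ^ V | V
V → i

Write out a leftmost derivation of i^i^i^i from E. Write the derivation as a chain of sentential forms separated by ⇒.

E⇒X⇒X^V⇒X^V^V⇒X^V^V^V⇒V^V^V^V⇒i^V^V^V⇒i^i^V^V⇒i^i^i^V⇒i^i^i^i

E ⇒ X   [E → X]
X ⇒ X^V   [X → X ^ V]
X^V ⇒ X^V^V   [X → X ^ V]
X^V^V ⇒ X^V^V^V   [X → X ^ V]
X^V^V^V ⇒ V^V^V^V   [X → V]
V^V^V^V ⇒ i^V^V^V   [V → i]
i^V^V^V ⇒ i^i^V^V   [V → i]
i^i^V^V ⇒ i^i^i^V   [V → i]
i^i^i^V ⇒ i^i^i^i   [V → i]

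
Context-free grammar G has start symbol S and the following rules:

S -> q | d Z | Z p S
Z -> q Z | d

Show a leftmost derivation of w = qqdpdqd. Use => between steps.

S => ZpS   [S -> Z p S]
ZpS => qZpS   [Z -> q Z]
qZpS => qqZpS   [Z -> q Z]
qqZpS => qqdpS   [Z -> d]
qqdpS => qqdpdZ   [S -> d Z]
qqdpdZ => qqdpdqZ   [Z -> q Z]
qqdpdqZ => qqdpdqd   [Z -> d]

S => ZpS => qZpS => qqZpS => qqdpS => qqdpdZ => qqdpdqZ => qqdpdqd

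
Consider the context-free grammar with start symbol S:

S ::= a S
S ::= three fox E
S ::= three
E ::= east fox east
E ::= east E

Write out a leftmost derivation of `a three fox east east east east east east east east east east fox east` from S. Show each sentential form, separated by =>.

S => a S   [S ::= a S]
a S => a three fox E   [S ::= three fox E]
a three fox E => a three fox east E   [E ::= east E]
a three fox east E => a three fox east east E   [E ::= east E]
a three fox east east E => a three fox east east east E   [E ::= east E]
a three fox east east east E => a three fox east east east east E   [E ::= east E]
a three fox east east east east E => a three fox east east east east east E   [E ::= east E]
a three fox east east east east east E => a three fox east east east east east east E   [E ::= east E]
a three fox east east east east east east E => a three fox east east east east east east east E   [E ::= east E]
a three fox east east east east east east east E => a three fox east east east east east east east east E   [E ::= east E]
a three fox east east east east east east east east E => a three fox east east east east east east east east east E   [E ::= east E]
a three fox east east east east east east east east east E => a three fox east east east east east east east east east east fox east   [E ::= east fox east]

S => a S => a three fox E => a three fox east E => a three fox east east E => a three fox east east east E => a three fox east east east east E => a three fox east east east east east E => a three fox east east east east east east E => a three fox east east east east east east east E => a three fox east east east east east east east east E => a three fox east east east east east east east east east E => a three fox east east east east east east east east east east fox east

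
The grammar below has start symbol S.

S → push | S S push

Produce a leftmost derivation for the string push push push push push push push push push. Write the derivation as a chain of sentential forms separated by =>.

S => S S push => push S push => push S S push push => push S S push S push push => push S S push S push S push push => push push S push S push S push push => push push push push S push S push push => push push push push push push S push push => push push push push push push push push push

S => S S push   [S → S S push]
S S push => push S push   [S → push]
push S push => push S S push push   [S → S S push]
push S S push push => push S S push S push push   [S → S S push]
push S S push S push push => push S S push S push S push push   [S → S S push]
push S S push S push S push push => push push S push S push S push push   [S → push]
push push S push S push S push push => push push push push S push S push push   [S → push]
push push push push S push S push push => push push push push push push S push push   [S → push]
push push push push push push S push push => push push push push push push push push push   [S → push]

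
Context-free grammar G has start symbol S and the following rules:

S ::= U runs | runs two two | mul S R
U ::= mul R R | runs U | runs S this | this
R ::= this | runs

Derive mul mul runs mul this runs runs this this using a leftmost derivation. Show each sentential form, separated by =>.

S => mul S R   [S ::= mul S R]
mul S R => mul mul S R R   [S ::= mul S R]
mul mul S R R => mul mul U runs R R   [S ::= U runs]
mul mul U runs R R => mul mul runs U runs R R   [U ::= runs U]
mul mul runs U runs R R => mul mul runs mul R R runs R R   [U ::= mul R R]
mul mul runs mul R R runs R R => mul mul runs mul this R runs R R   [R ::= this]
mul mul runs mul this R runs R R => mul mul runs mul this runs runs R R   [R ::= runs]
mul mul runs mul this runs runs R R => mul mul runs mul this runs runs this R   [R ::= this]
mul mul runs mul this runs runs this R => mul mul runs mul this runs runs this this   [R ::= this]

S => mul S R => mul mul S R R => mul mul U runs R R => mul mul runs U runs R R => mul mul runs mul R R runs R R => mul mul runs mul this R runs R R => mul mul runs mul this runs runs R R => mul mul runs mul this runs runs this R => mul mul runs mul this runs runs this this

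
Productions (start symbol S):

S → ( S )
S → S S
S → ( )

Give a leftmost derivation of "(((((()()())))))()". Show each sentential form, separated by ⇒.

S⇒SS⇒(S)S⇒((S))S⇒(((S)))S⇒((((S))))S⇒(((((S)))))S⇒(((((SS)))))S⇒(((((()S)))))S⇒(((((()SS)))))S⇒(((((()()S)))))S⇒(((((()()())))))S⇒(((((()()())))))()

S ⇒ SS   [S → S S]
SS ⇒ (S)S   [S → ( S )]
(S)S ⇒ ((S))S   [S → ( S )]
((S))S ⇒ (((S)))S   [S → ( S )]
(((S)))S ⇒ ((((S))))S   [S → ( S )]
((((S))))S ⇒ (((((S)))))S   [S → ( S )]
(((((S)))))S ⇒ (((((SS)))))S   [S → S S]
(((((SS)))))S ⇒ (((((()S)))))S   [S → ( )]
(((((()S)))))S ⇒ (((((()SS)))))S   [S → S S]
(((((()SS)))))S ⇒ (((((()()S)))))S   [S → ( )]
(((((()()S)))))S ⇒ (((((()()())))))S   [S → ( )]
(((((()()())))))S ⇒ (((((()()())))))()   [S → ( )]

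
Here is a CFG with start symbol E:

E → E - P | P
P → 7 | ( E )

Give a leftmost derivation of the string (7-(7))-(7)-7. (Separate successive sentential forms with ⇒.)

E ⇒ E-P ⇒ E-P-P ⇒ P-P-P ⇒ (E)-P-P ⇒ (E-P)-P-P ⇒ (P-P)-P-P ⇒ (7-P)-P-P ⇒ (7-(E))-P-P ⇒ (7-(P))-P-P ⇒ (7-(7))-P-P ⇒ (7-(7))-(E)-P ⇒ (7-(7))-(P)-P ⇒ (7-(7))-(7)-P ⇒ (7-(7))-(7)-7

E ⇒ E-P   [E → E - P]
E-P ⇒ E-P-P   [E → E - P]
E-P-P ⇒ P-P-P   [E → P]
P-P-P ⇒ (E)-P-P   [P → ( E )]
(E)-P-P ⇒ (E-P)-P-P   [E → E - P]
(E-P)-P-P ⇒ (P-P)-P-P   [E → P]
(P-P)-P-P ⇒ (7-P)-P-P   [P → 7]
(7-P)-P-P ⇒ (7-(E))-P-P   [P → ( E )]
(7-(E))-P-P ⇒ (7-(P))-P-P   [E → P]
(7-(P))-P-P ⇒ (7-(7))-P-P   [P → 7]
(7-(7))-P-P ⇒ (7-(7))-(E)-P   [P → ( E )]
(7-(7))-(E)-P ⇒ (7-(7))-(P)-P   [E → P]
(7-(7))-(P)-P ⇒ (7-(7))-(7)-P   [P → 7]
(7-(7))-(7)-P ⇒ (7-(7))-(7)-7   [P → 7]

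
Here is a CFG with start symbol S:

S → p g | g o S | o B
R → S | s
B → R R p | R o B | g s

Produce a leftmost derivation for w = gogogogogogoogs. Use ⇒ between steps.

S ⇒ goS   [S → g o S]
goS ⇒ gogoS   [S → g o S]
gogoS ⇒ gogogoS   [S → g o S]
gogogoS ⇒ gogogogoS   [S → g o S]
gogogogoS ⇒ gogogogogoS   [S → g o S]
gogogogogoS ⇒ gogogogogogoS   [S → g o S]
gogogogogogoS ⇒ gogogogogogooB   [S → o B]
gogogogogogooB ⇒ gogogogogogoogs   [B → g s]

S ⇒ goS ⇒ gogoS ⇒ gogogoS ⇒ gogogogoS ⇒ gogogogogoS ⇒ gogogogogogoS ⇒ gogogogogogooB ⇒ gogogogogogoogs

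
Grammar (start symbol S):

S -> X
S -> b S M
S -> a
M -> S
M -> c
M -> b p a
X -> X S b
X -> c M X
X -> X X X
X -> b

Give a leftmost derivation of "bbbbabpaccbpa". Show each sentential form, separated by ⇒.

S⇒bSM⇒bbSMM⇒bbbSMMM⇒bbbbSMMMM⇒bbbbaMMMM⇒bbbbabpaMMM⇒bbbbabpacMM⇒bbbbabpaccM⇒bbbbabpaccbpa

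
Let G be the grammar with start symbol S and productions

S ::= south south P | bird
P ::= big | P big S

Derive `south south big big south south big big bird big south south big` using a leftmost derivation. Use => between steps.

S => south south P   [S ::= south south P]
south south P => south south P big S   [P ::= P big S]
south south P big S => south south P big S big S   [P ::= P big S]
south south P big S big S => south south P big S big S big S   [P ::= P big S]
south south P big S big S big S => south south big big S big S big S   [P ::= big]
south south big big S big S big S => south south big big south south P big S big S   [S ::= south south P]
south south big big south south P big S big S => south south big big south south big big S big S   [P ::= big]
south south big big south south big big S big S => south south big big south south big big bird big S   [S ::= bird]
south south big big south south big big bird big S => south south big big south south big big bird big south south P   [S ::= south south P]
south south big big south south big big bird big south south P => south south big big south south big big bird big south south big   [P ::= big]

S => south south P => south south P big S => south south P big S big S => south south P big S big S big S => south south big big S big S big S => south south big big south south P big S big S => south south big big south south big big S big S => south south big big south south big big bird big S => south south big big south south big big bird big south south P => south south big big south south big big bird big south south big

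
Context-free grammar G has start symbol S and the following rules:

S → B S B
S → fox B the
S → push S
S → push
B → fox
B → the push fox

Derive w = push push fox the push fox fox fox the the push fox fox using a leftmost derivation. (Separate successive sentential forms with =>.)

S => push S => push push S => push push B S B => push push fox S B => push push fox B S B B => push push fox the push fox S B B => push push fox the push fox fox B the B B => push push fox the push fox fox fox the B B => push push fox the push fox fox fox the the push fox B => push push fox the push fox fox fox the the push fox fox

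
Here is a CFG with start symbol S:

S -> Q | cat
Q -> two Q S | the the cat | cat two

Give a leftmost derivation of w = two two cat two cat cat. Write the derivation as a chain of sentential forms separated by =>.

S => Q => two Q S => two two Q S S => two two cat two S S => two two cat two cat S => two two cat two cat cat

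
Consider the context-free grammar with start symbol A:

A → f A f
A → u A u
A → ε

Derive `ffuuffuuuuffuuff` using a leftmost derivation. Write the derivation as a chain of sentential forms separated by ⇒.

A⇒fAf⇒ffAff⇒ffuAuff⇒ffuuAuuff⇒ffuufAfuuff⇒ffuuffAffuuff⇒ffuuffuAuffuuff⇒ffuuffuuAuuffuuff⇒ffuuffuuuuffuuff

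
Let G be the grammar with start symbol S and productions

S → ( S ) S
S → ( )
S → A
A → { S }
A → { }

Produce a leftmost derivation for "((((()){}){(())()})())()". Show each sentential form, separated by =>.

S=>(S)S=>((S)S)S=>(((S)S)S)S=>((((S)S)S)S)S=>((((())S)S)S)S=>((((())A)S)S)S=>((((()){})S)S)S=>((((()){})A)S)S=>((((()){}){S})S)S=>((((()){}){(S)S})S)S=>((((()){}){(())S})S)S=>((((()){}){(())()})S)S=>((((()){}){(())()})())S=>((((()){}){(())()})())()

S => (S)S   [S → ( S ) S]
(S)S => ((S)S)S   [S → ( S ) S]
((S)S)S => (((S)S)S)S   [S → ( S ) S]
(((S)S)S)S => ((((S)S)S)S)S   [S → ( S ) S]
((((S)S)S)S)S => ((((())S)S)S)S   [S → ( )]
((((())S)S)S)S => ((((())A)S)S)S   [S → A]
((((())A)S)S)S => ((((()){})S)S)S   [A → { }]
((((()){})S)S)S => ((((()){})A)S)S   [S → A]
((((()){})A)S)S => ((((()){}){S})S)S   [A → { S }]
((((()){}){S})S)S => ((((()){}){(S)S})S)S   [S → ( S ) S]
((((()){}){(S)S})S)S => ((((()){}){(())S})S)S   [S → ( )]
((((()){}){(())S})S)S => ((((()){}){(())()})S)S   [S → ( )]
((((()){}){(())()})S)S => ((((()){}){(())()})())S   [S → ( )]
((((()){}){(())()})())S => ((((()){}){(())()})())()   [S → ( )]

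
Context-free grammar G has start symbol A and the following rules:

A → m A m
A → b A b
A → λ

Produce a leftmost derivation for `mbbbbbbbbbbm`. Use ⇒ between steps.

A ⇒ mAm   [A → m A m]
mAm ⇒ mbAbm   [A → b A b]
mbAbm ⇒ mbbAbbm   [A → b A b]
mbbAbbm ⇒ mbbbAbbbm   [A → b A b]
mbbbAbbbm ⇒ mbbbbAbbbbm   [A → b A b]
mbbbbAbbbbm ⇒ mbbbbbAbbbbbm   [A → b A b]
mbbbbbAbbbbbm ⇒ mbbbbbbbbbbm   [A → λ]

A ⇒ mAm ⇒ mbAbm ⇒ mbbAbbm ⇒ mbbbAbbbm ⇒ mbbbbAbbbbm ⇒ mbbbbbAbbbbbm ⇒ mbbbbbbbbbbm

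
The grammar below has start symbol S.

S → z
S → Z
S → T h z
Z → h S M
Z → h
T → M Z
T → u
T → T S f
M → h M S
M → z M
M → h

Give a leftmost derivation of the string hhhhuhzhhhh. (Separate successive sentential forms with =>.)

S => Z   [S → Z]
Z => hSM   [Z → h S M]
hSM => hZM   [S → Z]
hZM => hhSMM   [Z → h S M]
hhSMM => hhZMM   [S → Z]
hhZMM => hhhSMMM   [Z → h S M]
hhhSMMM => hhhZMMM   [S → Z]
hhhZMMM => hhhhSMMMM   [Z → h S M]
hhhhSMMMM => hhhhThzMMMM   [S → T h z]
hhhhThzMMMM => hhhhuhzMMMM   [T → u]
hhhhuhzMMMM => hhhhuhzhMMM   [M → h]
hhhhuhzhMMM => hhhhuhzhhMM   [M → h]
hhhhuhzhhMM => hhhhuhzhhhM   [M → h]
hhhhuhzhhhM => hhhhuhzhhhh   [M → h]

S => Z => hSM => hZM => hhSMM => hhZMM => hhhSMMM => hhhZMMM => hhhhSMMMM => hhhhThzMMMM => hhhhuhzMMMM => hhhhuhzhMMM => hhhhuhzhhMM => hhhhuhzhhhM => hhhhuhzhhhh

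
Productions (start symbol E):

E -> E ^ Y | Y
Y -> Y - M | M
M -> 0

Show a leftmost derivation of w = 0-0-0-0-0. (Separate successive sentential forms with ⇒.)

E ⇒ Y ⇒ Y-M ⇒ Y-M-M ⇒ Y-M-M-M ⇒ Y-M-M-M-M ⇒ M-M-M-M-M ⇒ 0-M-M-M-M ⇒ 0-0-M-M-M ⇒ 0-0-0-M-M ⇒ 0-0-0-0-M ⇒ 0-0-0-0-0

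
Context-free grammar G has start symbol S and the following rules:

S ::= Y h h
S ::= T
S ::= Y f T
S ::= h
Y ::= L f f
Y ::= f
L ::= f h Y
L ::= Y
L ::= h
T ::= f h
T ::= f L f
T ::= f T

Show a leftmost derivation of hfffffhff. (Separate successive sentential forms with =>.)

S => YfT => LfffT => hfffT => hffffLf => hfffffhYf => hfffffhff

S => YfT   [S ::= Y f T]
YfT => LfffT   [Y ::= L f f]
LfffT => hfffT   [L ::= h]
hfffT => hffffLf   [T ::= f L f]
hffffLf => hfffffhYf   [L ::= f h Y]
hfffffhYf => hfffffhff   [Y ::= f]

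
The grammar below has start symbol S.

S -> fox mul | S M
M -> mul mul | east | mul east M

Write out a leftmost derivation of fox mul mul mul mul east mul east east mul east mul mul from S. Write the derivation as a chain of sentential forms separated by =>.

S => S M => S M M => S M M M => fox mul M M M => fox mul mul mul M M => fox mul mul mul mul east M M => fox mul mul mul mul east mul east M M => fox mul mul mul mul east mul east east M => fox mul mul mul mul east mul east east mul east M => fox mul mul mul mul east mul east east mul east mul mul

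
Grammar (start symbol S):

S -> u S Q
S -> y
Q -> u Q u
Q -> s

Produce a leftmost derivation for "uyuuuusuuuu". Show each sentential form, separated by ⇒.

S ⇒ uSQ   [S -> u S Q]
uSQ ⇒ uyQ   [S -> y]
uyQ ⇒ uyuQu   [Q -> u Q u]
uyuQu ⇒ uyuuQuu   [Q -> u Q u]
uyuuQuu ⇒ uyuuuQuuu   [Q -> u Q u]
uyuuuQuuu ⇒ uyuuuuQuuuu   [Q -> u Q u]
uyuuuuQuuuu ⇒ uyuuuusuuuu   [Q -> s]

S⇒uSQ⇒uyQ⇒uyuQu⇒uyuuQuu⇒uyuuuQuuu⇒uyuuuuQuuuu⇒uyuuuusuuuu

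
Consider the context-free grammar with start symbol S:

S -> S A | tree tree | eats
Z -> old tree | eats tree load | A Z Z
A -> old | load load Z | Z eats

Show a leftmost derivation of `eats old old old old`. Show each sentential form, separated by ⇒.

S ⇒ S A ⇒ S A A ⇒ S A A A ⇒ S A A A A ⇒ eats A A A A ⇒ eats old A A A ⇒ eats old old A A ⇒ eats old old old A ⇒ eats old old old old

S ⇒ S A   [S -> S A]
S A ⇒ S A A   [S -> S A]
S A A ⇒ S A A A   [S -> S A]
S A A A ⇒ S A A A A   [S -> S A]
S A A A A ⇒ eats A A A A   [S -> eats]
eats A A A A ⇒ eats old A A A   [A -> old]
eats old A A A ⇒ eats old old A A   [A -> old]
eats old old A A ⇒ eats old old old A   [A -> old]
eats old old old A ⇒ eats old old old old   [A -> old]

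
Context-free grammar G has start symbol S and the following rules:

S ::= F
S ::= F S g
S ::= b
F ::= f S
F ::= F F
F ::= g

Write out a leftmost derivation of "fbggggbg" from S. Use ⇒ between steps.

S ⇒ FSg   [S ::= F S g]
FSg ⇒ FFSg   [F ::= F F]
FFSg ⇒ FFFSg   [F ::= F F]
FFFSg ⇒ FFFFSg   [F ::= F F]
FFFFSg ⇒ FFFFFSg   [F ::= F F]
FFFFFSg ⇒ fSFFFFSg   [F ::= f S]
fSFFFFSg ⇒ fbFFFFSg   [S ::= b]
fbFFFFSg ⇒ fbgFFFSg   [F ::= g]
fbgFFFSg ⇒ fbggFFSg   [F ::= g]
fbggFFSg ⇒ fbgggFSg   [F ::= g]
fbgggFSg ⇒ fbggggSg   [F ::= g]
fbggggSg ⇒ fbggggbg   [S ::= b]

S ⇒ FSg ⇒ FFSg ⇒ FFFSg ⇒ FFFFSg ⇒ FFFFFSg ⇒ fSFFFFSg ⇒ fbFFFFSg ⇒ fbgFFFSg ⇒ fbggFFSg ⇒ fbgggFSg ⇒ fbggggSg ⇒ fbggggbg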